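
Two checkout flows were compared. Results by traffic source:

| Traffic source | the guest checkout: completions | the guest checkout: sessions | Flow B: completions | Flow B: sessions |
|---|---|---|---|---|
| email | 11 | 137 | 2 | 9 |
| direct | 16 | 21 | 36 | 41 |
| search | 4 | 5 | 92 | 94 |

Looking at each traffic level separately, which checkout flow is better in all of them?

Flow B

Email: the guest checkout 11/137 = 8.0%, Flow B 2/9 = 22.2% → Flow B
Direct: the guest checkout 16/21 = 76.2%, Flow B 36/41 = 87.8% → Flow B
Search: the guest checkout 4/5 = 80.0%, Flow B 92/94 = 97.9% → Flow B
Flow B has the higher rate in all 3 groups.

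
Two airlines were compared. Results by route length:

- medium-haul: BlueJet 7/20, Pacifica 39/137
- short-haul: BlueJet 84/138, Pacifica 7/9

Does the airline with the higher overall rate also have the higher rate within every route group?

No

Medium-haul: BlueJet 7/20 = 35.0%, Pacifica 39/137 = 28.5% → BlueJet
Short-haul: BlueJet 84/138 = 60.9%, Pacifica 7/9 = 77.8% → Pacifica
Overall: BlueJet 91/158 = 57.6%, Pacifica 46/146 = 31.5% → BlueJet
Neither sweeps: BlueJet wins 1 of 2 groups, Pacifica wins 1. BlueJet wins overall but not every group — no Simpson reversal.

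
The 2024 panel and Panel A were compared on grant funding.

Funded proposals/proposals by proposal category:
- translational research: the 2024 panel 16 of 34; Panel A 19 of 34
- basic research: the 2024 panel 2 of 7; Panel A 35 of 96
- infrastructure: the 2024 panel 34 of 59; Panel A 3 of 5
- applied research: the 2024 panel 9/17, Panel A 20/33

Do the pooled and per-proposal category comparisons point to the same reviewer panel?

No

Translational research: the 2024 panel 16/34 = 47.1%, Panel A 19/34 = 55.9% → Panel A
Basic research: the 2024 panel 2/7 = 28.6%, Panel A 35/96 = 36.5% → Panel A
Infrastructure: the 2024 panel 34/59 = 57.6%, Panel A 3/5 = 60.0% → Panel A
Applied research: the 2024 panel 9/17 = 52.9%, Panel A 20/33 = 60.6% → Panel A
Overall: the 2024 panel 61/117 = 52.1%, Panel A 77/168 = 45.8% → the 2024 panel
Panel A wins each proposal group but the 2024 panel wins overall — the comparison reverses. Panel A's proposals skew toward basic research, which has a lower base rate.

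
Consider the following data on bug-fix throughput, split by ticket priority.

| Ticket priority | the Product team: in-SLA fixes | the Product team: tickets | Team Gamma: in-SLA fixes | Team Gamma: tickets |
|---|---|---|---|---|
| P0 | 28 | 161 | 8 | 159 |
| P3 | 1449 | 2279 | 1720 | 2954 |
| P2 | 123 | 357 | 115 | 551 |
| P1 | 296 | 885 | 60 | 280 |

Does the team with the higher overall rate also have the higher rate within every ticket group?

Yes

P0: the Product team 28/161 = 17.4%, Team Gamma 8/159 = 5.0% → the Product team
P3: the Product team 1449/2279 = 63.6%, Team Gamma 1720/2954 = 58.2% → the Product team
P2: the Product team 123/357 = 34.5%, Team Gamma 115/551 = 20.9% → the Product team
P1: the Product team 296/885 = 33.4%, Team Gamma 60/280 = 21.4% → the Product team
Overall: the Product team 1896/3682 = 51.5%, Team Gamma 1903/3944 = 48.3% → the Product team
The Product team wins overall and in every ticket group — no reversal.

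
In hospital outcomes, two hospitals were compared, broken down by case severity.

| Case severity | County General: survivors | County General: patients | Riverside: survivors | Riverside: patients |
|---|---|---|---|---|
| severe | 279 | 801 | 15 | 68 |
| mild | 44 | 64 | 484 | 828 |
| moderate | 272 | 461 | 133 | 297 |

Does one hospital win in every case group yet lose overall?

Severe: County General 279/801 = 34.8%, Riverside 15/68 = 22.1% → County General
Mild: County General 44/64 = 68.8%, Riverside 484/828 = 58.5% → County General
Moderate: County General 272/461 = 59.0%, Riverside 133/297 = 44.8% → County General
Overall: County General 595/1326 = 44.9%, Riverside 632/1193 = 53.0% → Riverside
County General wins each case group but Riverside wins overall — the comparison reverses. County General's patients skew toward severe, which has a lower base rate.

Yes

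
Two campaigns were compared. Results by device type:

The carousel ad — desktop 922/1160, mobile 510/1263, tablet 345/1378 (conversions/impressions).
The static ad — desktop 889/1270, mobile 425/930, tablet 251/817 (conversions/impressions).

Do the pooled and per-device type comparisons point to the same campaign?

No

Desktop: the carousel ad 922/1160 = 79.5%, the static ad 889/1270 = 70.0% → the carousel ad
Mobile: the carousel ad 510/1263 = 40.4%, the static ad 425/930 = 45.7% → the static ad
Tablet: the carousel ad 345/1378 = 25.0%, the static ad 251/817 = 30.7% → the static ad
Overall: the carousel ad 1777/3801 = 46.8%, the static ad 1565/3017 = 51.9% → the static ad
Neither sweeps: the carousel ad wins 1 of 3 groups, the static ad wins 2. The static ad wins overall but not every group — no Simpson reversal.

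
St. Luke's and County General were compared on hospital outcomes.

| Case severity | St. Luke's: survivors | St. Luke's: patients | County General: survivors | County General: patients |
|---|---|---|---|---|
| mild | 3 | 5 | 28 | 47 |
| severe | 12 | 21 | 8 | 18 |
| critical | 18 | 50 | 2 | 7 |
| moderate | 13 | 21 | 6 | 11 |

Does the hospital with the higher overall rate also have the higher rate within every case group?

No

Mild: St. Luke's 3/5 = 60.0%, County General 28/47 = 59.6% → St. Luke's
Severe: St. Luke's 12/21 = 57.1%, County General 8/18 = 44.4% → St. Luke's
Critical: St. Luke's 18/50 = 36.0%, County General 2/7 = 28.6% → St. Luke's
Moderate: St. Luke's 13/21 = 61.9%, County General 6/11 = 54.5% → St. Luke's
Overall: St. Luke's 46/97 = 47.4%, County General 44/83 = 53.0% → County General
St. Luke's wins each case group but County General wins overall — the comparison reverses. St. Luke's's patients skew toward critical, which has a lower base rate.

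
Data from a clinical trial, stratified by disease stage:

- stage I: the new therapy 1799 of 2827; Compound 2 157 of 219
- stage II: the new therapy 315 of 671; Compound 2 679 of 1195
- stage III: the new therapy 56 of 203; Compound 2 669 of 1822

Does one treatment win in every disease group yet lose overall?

Stage I: the new therapy 1799/2827 = 63.6%, Compound 2 157/219 = 71.7% → Compound 2
Stage II: the new therapy 315/671 = 46.9%, Compound 2 679/1195 = 56.8% → Compound 2
Stage III: the new therapy 56/203 = 27.6%, Compound 2 669/1822 = 36.7% → Compound 2
Overall: the new therapy 2170/3701 = 58.6%, Compound 2 1505/3236 = 46.5% → the new therapy
Compound 2 wins each disease group but the new therapy wins overall — the comparison reverses. Compound 2's patients skew toward stage III, which has a lower base rate.

Yes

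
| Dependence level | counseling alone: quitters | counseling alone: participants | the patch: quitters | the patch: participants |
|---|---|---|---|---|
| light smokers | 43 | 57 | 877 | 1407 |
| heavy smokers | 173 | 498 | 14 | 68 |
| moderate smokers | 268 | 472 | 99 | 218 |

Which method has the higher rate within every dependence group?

Light smokers: counseling alone 43/57 = 75.4%, the patch 877/1407 = 62.3% → counseling alone
Heavy smokers: counseling alone 173/498 = 34.7%, the patch 14/68 = 20.6% → counseling alone
Moderate smokers: counseling alone 268/472 = 56.8%, the patch 99/218 = 45.4% → counseling alone
Counseling alone has the higher rate in all 3 groups.

counseling alone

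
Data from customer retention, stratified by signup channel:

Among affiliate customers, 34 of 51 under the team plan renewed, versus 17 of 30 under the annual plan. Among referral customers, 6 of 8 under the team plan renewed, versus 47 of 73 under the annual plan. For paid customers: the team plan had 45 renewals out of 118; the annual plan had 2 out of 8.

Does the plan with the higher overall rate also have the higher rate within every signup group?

No

Affiliate: the team plan 34/51 = 66.7%, the annual plan 17/30 = 56.7% → the team plan
Referral: the team plan 6/8 = 75.0%, the annual plan 47/73 = 64.4% → the team plan
Paid: the team plan 45/118 = 38.1%, the annual plan 2/8 = 25.0% → the team plan
Overall: the team plan 85/177 = 48.0%, the annual plan 66/111 = 59.5% → the annual plan
The team plan wins each signup group but the annual plan wins overall — the comparison reverses. The team plan's customers skew toward paid, which has a lower base rate.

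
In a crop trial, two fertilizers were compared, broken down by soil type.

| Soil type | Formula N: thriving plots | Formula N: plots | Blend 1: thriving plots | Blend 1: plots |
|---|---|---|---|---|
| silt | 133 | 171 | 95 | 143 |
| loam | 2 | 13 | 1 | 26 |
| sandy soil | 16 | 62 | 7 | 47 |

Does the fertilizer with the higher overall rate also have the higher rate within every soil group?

Silt: Formula N 133/171 = 77.8%, Blend 1 95/143 = 66.4% → Formula N
Loam: Formula N 2/13 = 15.4%, Blend 1 1/26 = 3.8% → Formula N
Sandy soil: Formula N 16/62 = 25.8%, Blend 1 7/47 = 14.9% → Formula N
Overall: Formula N 151/246 = 61.4%, Blend 1 103/216 = 47.7% → Formula N
Formula N wins overall and in every soil group — no reversal.

Yes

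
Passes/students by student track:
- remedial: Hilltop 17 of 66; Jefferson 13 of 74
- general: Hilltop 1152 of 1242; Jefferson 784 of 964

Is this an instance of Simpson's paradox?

No

Remedial: Hilltop 17/66 = 25.8%, Jefferson 13/74 = 17.6% → Hilltop
General: Hilltop 1152/1242 = 92.8%, Jefferson 784/964 = 81.3% → Hilltop
Overall: Hilltop 1169/1308 = 89.4%, Jefferson 797/1038 = 76.8% → Hilltop
Hilltop wins overall and in every student group — no reversal.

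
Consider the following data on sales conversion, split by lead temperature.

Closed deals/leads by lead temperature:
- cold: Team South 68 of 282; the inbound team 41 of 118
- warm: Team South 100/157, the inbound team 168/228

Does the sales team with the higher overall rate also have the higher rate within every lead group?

Yes

Cold: Team South 68/282 = 24.1%, the inbound team 41/118 = 34.7% → the inbound team
Warm: Team South 100/157 = 63.7%, the inbound team 168/228 = 73.7% → the inbound team
Overall: Team South 168/439 = 38.3%, the inbound team 209/346 = 60.4% → the inbound team
The inbound team wins overall and in every lead group — no reversal.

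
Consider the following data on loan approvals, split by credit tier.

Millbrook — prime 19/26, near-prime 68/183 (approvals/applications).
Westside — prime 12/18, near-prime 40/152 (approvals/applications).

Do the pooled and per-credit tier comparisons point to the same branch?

Yes

Prime: Millbrook 19/26 = 73.1%, Westside 12/18 = 66.7% → Millbrook
Near-prime: Millbrook 68/183 = 37.2%, Westside 40/152 = 26.3% → Millbrook
Overall: Millbrook 87/209 = 41.6%, Westside 52/170 = 30.6% → Millbrook
Millbrook wins overall and in every credit group — no reversal.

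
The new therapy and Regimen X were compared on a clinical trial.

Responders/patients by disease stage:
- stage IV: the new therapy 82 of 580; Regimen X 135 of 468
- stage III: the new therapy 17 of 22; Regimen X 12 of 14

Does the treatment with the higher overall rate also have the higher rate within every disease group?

Stage IV: the new therapy 82/580 = 14.1%, Regimen X 135/468 = 28.8% → Regimen X
Stage III: the new therapy 17/22 = 77.3%, Regimen X 12/14 = 85.7% → Regimen X
Overall: the new therapy 99/602 = 16.4%, Regimen X 147/482 = 30.5% → Regimen X
Regimen X wins overall and in every disease group — no reversal.

Yes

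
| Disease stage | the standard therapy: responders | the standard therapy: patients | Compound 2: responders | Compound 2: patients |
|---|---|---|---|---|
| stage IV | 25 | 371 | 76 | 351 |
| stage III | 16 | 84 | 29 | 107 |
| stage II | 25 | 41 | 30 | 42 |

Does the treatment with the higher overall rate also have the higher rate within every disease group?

Yes

Stage IV: the standard therapy 25/371 = 6.7%, Compound 2 76/351 = 21.7% → Compound 2
Stage III: the standard therapy 16/84 = 19.0%, Compound 2 29/107 = 27.1% → Compound 2
Stage II: the standard therapy 25/41 = 61.0%, Compound 2 30/42 = 71.4% → Compound 2
Overall: the standard therapy 66/496 = 13.3%, Compound 2 135/500 = 27.0% → Compound 2
Compound 2 wins overall and in every disease group — no reversal.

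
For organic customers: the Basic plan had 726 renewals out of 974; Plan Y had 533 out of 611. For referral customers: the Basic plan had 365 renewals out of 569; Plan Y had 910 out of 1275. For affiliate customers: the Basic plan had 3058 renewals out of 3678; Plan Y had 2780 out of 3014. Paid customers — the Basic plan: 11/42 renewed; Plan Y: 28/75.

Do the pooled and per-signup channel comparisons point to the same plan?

Organic: the Basic plan 726/974 = 74.5%, Plan Y 533/611 = 87.2% → Plan Y
Referral: the Basic plan 365/569 = 64.1%, Plan Y 910/1275 = 71.4% → Plan Y
Affiliate: the Basic plan 3058/3678 = 83.1%, Plan Y 2780/3014 = 92.2% → Plan Y
Paid: the Basic plan 11/42 = 26.2%, Plan Y 28/75 = 37.3% → Plan Y
Overall: the Basic plan 4160/5263 = 79.0%, Plan Y 4251/4975 = 85.4% → Plan Y
Plan Y wins overall and in every signup group — no reversal.

Yes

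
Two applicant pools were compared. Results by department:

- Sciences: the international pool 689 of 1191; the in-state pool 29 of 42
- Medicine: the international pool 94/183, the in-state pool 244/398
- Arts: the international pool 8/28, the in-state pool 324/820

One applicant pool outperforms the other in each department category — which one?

the in-state pool

Sciences: the international pool 689/1191 = 57.9%, the in-state pool 29/42 = 69.0% → the in-state pool
Medicine: the international pool 94/183 = 51.4%, the in-state pool 244/398 = 61.3% → the in-state pool
Arts: the international pool 8/28 = 28.6%, the in-state pool 324/820 = 39.5% → the in-state pool
The in-state pool has the higher rate in all 3 groups.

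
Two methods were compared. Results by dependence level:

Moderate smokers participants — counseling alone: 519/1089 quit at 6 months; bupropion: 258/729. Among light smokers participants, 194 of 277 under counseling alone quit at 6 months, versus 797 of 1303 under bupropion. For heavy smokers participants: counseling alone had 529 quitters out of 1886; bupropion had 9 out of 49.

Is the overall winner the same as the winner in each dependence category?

Moderate smokers: counseling alone 519/1089 = 47.7%, bupropion 258/729 = 35.4% → counseling alone
Light smokers: counseling alone 194/277 = 70.0%, bupropion 797/1303 = 61.2% → counseling alone
Heavy smokers: counseling alone 529/1886 = 28.0%, bupropion 9/49 = 18.4% → counseling alone
Overall: counseling alone 1242/3252 = 38.2%, bupropion 1064/2081 = 51.1% → bupropion
Counseling alone wins each dependence group but bupropion wins overall — the comparison reverses. Counseling alone's participants skew toward heavy smokers, which has a lower base rate.

No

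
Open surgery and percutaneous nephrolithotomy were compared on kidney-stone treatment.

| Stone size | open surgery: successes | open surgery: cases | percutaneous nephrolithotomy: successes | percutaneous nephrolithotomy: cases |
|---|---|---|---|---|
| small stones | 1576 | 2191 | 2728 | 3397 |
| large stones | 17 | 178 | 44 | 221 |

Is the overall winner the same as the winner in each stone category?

Small stones: open surgery 1576/2191 = 71.9%, percutaneous nephrolithotomy 2728/3397 = 80.3% → percutaneous nephrolithotomy
Large stones: open surgery 17/178 = 9.6%, percutaneous nephrolithotomy 44/221 = 19.9% → percutaneous nephrolithotomy
Overall: open surgery 1593/2369 = 67.2%, percutaneous nephrolithotomy 2772/3618 = 76.6% → percutaneous nephrolithotomy
Percutaneous nephrolithotomy wins overall and in every stone group — no reversal.

Yes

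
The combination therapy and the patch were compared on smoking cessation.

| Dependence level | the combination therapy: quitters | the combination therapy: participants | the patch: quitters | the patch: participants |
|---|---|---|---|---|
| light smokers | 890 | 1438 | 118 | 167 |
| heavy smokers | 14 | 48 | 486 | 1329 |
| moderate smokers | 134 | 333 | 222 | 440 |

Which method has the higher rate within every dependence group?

Light smokers: the combination therapy 890/1438 = 61.9%, the patch 118/167 = 70.7% → the patch
Heavy smokers: the combination therapy 14/48 = 29.2%, the patch 486/1329 = 36.6% → the patch
Moderate smokers: the combination therapy 134/333 = 40.2%, the patch 222/440 = 50.5% → the patch
The patch has the higher rate in all 3 groups.

the patch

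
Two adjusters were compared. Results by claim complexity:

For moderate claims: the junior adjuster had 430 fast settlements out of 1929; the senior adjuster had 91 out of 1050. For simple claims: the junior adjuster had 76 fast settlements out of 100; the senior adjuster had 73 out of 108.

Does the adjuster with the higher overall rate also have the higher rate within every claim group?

Moderate: the junior adjuster 430/1929 = 22.3%, the senior adjuster 91/1050 = 8.7% → the junior adjuster
Simple: the junior adjuster 76/100 = 76.0%, the senior adjuster 73/108 = 67.6% → the junior adjuster
Overall: the junior adjuster 506/2029 = 24.9%, the senior adjuster 164/1158 = 14.2% → the junior adjuster
The junior adjuster wins overall and in every claim group — no reversal.

Yes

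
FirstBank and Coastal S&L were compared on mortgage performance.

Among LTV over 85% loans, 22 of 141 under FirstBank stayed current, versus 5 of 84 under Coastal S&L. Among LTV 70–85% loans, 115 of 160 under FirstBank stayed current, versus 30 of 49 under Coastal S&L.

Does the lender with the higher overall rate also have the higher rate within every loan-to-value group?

Yes

LTV over 85%: FirstBank 22/141 = 15.6%, Coastal S&L 5/84 = 6.0% → FirstBank
LTV 70–85%: FirstBank 115/160 = 71.9%, Coastal S&L 30/49 = 61.2% → FirstBank
Overall: FirstBank 137/301 = 45.5%, Coastal S&L 35/133 = 26.3% → FirstBank
FirstBank wins overall and in every loan-to-value group — no reversal.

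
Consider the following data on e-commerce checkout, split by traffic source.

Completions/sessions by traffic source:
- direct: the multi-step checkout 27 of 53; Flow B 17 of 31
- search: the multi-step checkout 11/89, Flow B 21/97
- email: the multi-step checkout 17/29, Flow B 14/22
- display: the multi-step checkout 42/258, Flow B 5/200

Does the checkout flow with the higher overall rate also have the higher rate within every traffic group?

Direct: the multi-step checkout 27/53 = 50.9%, Flow B 17/31 = 54.8% → Flow B
Search: the multi-step checkout 11/89 = 12.4%, Flow B 21/97 = 21.6% → Flow B
Email: the multi-step checkout 17/29 = 58.6%, Flow B 14/22 = 63.6% → Flow B
Display: the multi-step checkout 42/258 = 16.3%, Flow B 5/200 = 2.5% → the multi-step checkout
Overall: the multi-step checkout 97/429 = 22.6%, Flow B 57/350 = 16.3% → the multi-step checkout
Neither sweeps: the multi-step checkout wins 1 of 4 groups, Flow B wins 3. The multi-step checkout wins overall but not every group — no Simpson reversal.

No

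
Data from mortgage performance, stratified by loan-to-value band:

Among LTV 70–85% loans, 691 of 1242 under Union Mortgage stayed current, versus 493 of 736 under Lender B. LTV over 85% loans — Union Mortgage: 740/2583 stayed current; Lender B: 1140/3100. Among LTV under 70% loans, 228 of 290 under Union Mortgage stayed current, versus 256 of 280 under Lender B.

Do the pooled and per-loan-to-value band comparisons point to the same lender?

LTV 70–85%: Union Mortgage 691/1242 = 55.6%, Lender B 493/736 = 67.0% → Lender B
LTV over 85%: Union Mortgage 740/2583 = 28.6%, Lender B 1140/3100 = 36.8% → Lender B
LTV under 70%: Union Mortgage 228/290 = 78.6%, Lender B 256/280 = 91.4% → Lender B
Overall: Union Mortgage 1659/4115 = 40.3%, Lender B 1889/4116 = 45.9% → Lender B
Lender B wins overall and in every loan-to-value group — no reversal.

Yes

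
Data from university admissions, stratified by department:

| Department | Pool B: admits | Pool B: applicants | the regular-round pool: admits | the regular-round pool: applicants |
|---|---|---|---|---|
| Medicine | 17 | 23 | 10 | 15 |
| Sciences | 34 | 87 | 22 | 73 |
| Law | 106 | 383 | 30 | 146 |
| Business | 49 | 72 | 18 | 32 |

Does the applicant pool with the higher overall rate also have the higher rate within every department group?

Yes

Medicine: Pool B 17/23 = 73.9%, the regular-round pool 10/15 = 66.7% → Pool B
Sciences: Pool B 34/87 = 39.1%, the regular-round pool 22/73 = 30.1% → Pool B
Law: Pool B 106/383 = 27.7%, the regular-round pool 30/146 = 20.5% → Pool B
Business: Pool B 49/72 = 68.1%, the regular-round pool 18/32 = 56.2% → Pool B
Overall: Pool B 206/565 = 36.5%, the regular-round pool 80/266 = 30.1% → Pool B
Pool B wins overall and in every department group — no reversal.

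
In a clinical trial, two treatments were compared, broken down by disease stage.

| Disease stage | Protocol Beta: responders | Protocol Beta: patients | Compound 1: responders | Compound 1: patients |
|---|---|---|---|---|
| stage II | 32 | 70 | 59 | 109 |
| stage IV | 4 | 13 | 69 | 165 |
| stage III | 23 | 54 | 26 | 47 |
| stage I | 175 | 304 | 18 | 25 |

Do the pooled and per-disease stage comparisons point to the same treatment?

Stage II: Protocol Beta 32/70 = 45.7%, Compound 1 59/109 = 54.1% → Compound 1
Stage IV: Protocol Beta 4/13 = 30.8%, Compound 1 69/165 = 41.8% → Compound 1
Stage III: Protocol Beta 23/54 = 42.6%, Compound 1 26/47 = 55.3% → Compound 1
Stage I: Protocol Beta 175/304 = 57.6%, Compound 1 18/25 = 72.0% → Compound 1
Overall: Protocol Beta 234/441 = 53.1%, Compound 1 172/346 = 49.7% → Protocol Beta
Compound 1 wins each disease group but Protocol Beta wins overall — the comparison reverses. Compound 1's patients skew toward stage IV, which has a lower base rate.

No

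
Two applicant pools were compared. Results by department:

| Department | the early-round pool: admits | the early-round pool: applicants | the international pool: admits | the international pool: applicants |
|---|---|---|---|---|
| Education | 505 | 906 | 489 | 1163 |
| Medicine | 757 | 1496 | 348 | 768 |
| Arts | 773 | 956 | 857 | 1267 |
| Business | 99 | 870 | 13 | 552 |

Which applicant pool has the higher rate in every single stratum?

Education: the early-round pool 505/906 = 55.7%, the international pool 489/1163 = 42.0% → the early-round pool
Medicine: the early-round pool 757/1496 = 50.6%, the international pool 348/768 = 45.3% → the early-round pool
Arts: the early-round pool 773/956 = 80.9%, the international pool 857/1267 = 67.6% → the early-round pool
Business: the early-round pool 99/870 = 11.4%, the international pool 13/552 = 2.4% → the early-round pool
The early-round pool has the higher rate in all 4 groups.

the early-round pool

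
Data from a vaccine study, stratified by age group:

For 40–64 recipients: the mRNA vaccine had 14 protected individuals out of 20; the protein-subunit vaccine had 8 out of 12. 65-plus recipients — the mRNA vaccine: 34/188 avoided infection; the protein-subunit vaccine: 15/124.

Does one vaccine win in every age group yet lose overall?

40–64: the mRNA vaccine 14/20 = 70.0%, the protein-subunit vaccine 8/12 = 66.7% → the mRNA vaccine
65-plus: the mRNA vaccine 34/188 = 18.1%, the protein-subunit vaccine 15/124 = 12.1% → the mRNA vaccine
Overall: the mRNA vaccine 48/208 = 23.1%, the protein-subunit vaccine 23/136 = 16.9% → the mRNA vaccine
The mRNA vaccine wins overall and in every age group — no reversal.

No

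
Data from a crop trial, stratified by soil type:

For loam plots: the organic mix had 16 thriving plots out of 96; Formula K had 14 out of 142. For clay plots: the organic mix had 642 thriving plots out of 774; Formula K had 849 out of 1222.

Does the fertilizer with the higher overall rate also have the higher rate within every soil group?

Loam: the organic mix 16/96 = 16.7%, Formula K 14/142 = 9.9% → the organic mix
Clay: the organic mix 642/774 = 82.9%, Formula K 849/1222 = 69.5% → the organic mix
Overall: the organic mix 658/870 = 75.6%, Formula K 863/1364 = 63.3% → the organic mix
The organic mix wins overall and in every soil group — no reversal.

Yes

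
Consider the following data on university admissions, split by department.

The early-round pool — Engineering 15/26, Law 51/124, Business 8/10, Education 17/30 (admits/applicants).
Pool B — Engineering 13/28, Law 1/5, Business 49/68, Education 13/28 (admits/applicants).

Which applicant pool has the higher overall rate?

Pool B

Engineering: the early-round pool 15/26 = 57.7%, Pool B 13/28 = 46.4% → the early-round pool
Law: the early-round pool 51/124 = 41.1%, Pool B 1/5 = 20.0% → the early-round pool
Business: the early-round pool 8/10 = 80.0%, Pool B 49/68 = 72.1% → the early-round pool
Education: the early-round pool 17/30 = 56.7%, Pool B 13/28 = 46.4% → the early-round pool
Overall: the early-round pool 91/190 = 47.9%, Pool B 76/129 = 58.9% → Pool B
(The early-round pool wins every department group but Pool B wins overall — the early-round pool's applicants skew toward the low-rate Law group.)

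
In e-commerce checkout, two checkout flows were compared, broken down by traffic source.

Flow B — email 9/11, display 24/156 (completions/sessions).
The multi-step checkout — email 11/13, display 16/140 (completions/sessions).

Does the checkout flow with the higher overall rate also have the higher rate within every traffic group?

Email: Flow B 9/11 = 81.8%, the multi-step checkout 11/13 = 84.6% → the multi-step checkout
Display: Flow B 24/156 = 15.4%, the multi-step checkout 16/140 = 11.4% → Flow B
Overall: Flow B 33/167 = 19.8%, the multi-step checkout 27/153 = 17.6% → Flow B
Neither sweeps: Flow B wins 1 of 2 groups, the multi-step checkout wins 1. Flow B wins overall but not every group — no Simpson reversal.

No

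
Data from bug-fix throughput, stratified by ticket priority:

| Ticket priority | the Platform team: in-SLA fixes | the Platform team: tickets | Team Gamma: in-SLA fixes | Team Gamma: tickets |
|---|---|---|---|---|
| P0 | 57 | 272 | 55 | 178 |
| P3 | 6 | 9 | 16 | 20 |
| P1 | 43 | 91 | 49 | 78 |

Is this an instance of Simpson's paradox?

No

P0: the Platform team 57/272 = 21.0%, Team Gamma 55/178 = 30.9% → Team Gamma
P3: the Platform team 6/9 = 66.7%, Team Gamma 16/20 = 80.0% → Team Gamma
P1: the Platform team 43/91 = 47.3%, Team Gamma 49/78 = 62.8% → Team Gamma
Overall: the Platform team 106/372 = 28.5%, Team Gamma 120/276 = 43.5% → Team Gamma
Team Gamma wins overall and in every ticket group — no reversal.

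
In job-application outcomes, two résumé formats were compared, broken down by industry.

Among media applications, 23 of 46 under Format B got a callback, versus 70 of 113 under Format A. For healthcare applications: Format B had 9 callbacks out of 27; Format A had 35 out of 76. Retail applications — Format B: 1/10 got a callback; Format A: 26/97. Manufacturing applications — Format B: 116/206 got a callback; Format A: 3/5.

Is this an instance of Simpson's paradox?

Yes

Media: Format B 23/46 = 50.0%, Format A 70/113 = 61.9% → Format A
Healthcare: Format B 9/27 = 33.3%, Format A 35/76 = 46.1% → Format A
Retail: Format B 1/10 = 10.0%, Format A 26/97 = 26.8% → Format A
Manufacturing: Format B 116/206 = 56.3%, Format A 3/5 = 60.0% → Format A
Overall: Format B 149/289 = 51.6%, Format A 134/291 = 46.0% → Format B
Format A wins each industry group but Format B wins overall — the comparison reverses. Format A's applications skew toward retail, which has a lower base rate.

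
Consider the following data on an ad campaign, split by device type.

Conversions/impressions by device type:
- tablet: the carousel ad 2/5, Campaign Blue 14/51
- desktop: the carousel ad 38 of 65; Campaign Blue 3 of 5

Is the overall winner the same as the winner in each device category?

Tablet: the carousel ad 2/5 = 40.0%, Campaign Blue 14/51 = 27.5% → the carousel ad
Desktop: the carousel ad 38/65 = 58.5%, Campaign Blue 3/5 = 60.0% → Campaign Blue
Overall: the carousel ad 40/70 = 57.1%, Campaign Blue 17/56 = 30.4% → the carousel ad
Neither sweeps: the carousel ad wins 1 of 2 groups, Campaign Blue wins 1. The carousel ad wins overall but not every group — no Simpson reversal.

No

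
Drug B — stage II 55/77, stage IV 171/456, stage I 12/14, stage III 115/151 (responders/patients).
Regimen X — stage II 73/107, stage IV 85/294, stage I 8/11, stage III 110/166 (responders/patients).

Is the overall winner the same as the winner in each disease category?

Yes

Stage II: Drug B 55/77 = 71.4%, Regimen X 73/107 = 68.2% → Drug B
Stage IV: Drug B 171/456 = 37.5%, Regimen X 85/294 = 28.9% → Drug B
Stage I: Drug B 12/14 = 85.7%, Regimen X 8/11 = 72.7% → Drug B
Stage III: Drug B 115/151 = 76.2%, Regimen X 110/166 = 66.3% → Drug B
Overall: Drug B 353/698 = 50.6%, Regimen X 276/578 = 47.8% → Drug B
Drug B wins overall and in every disease group — no reversal.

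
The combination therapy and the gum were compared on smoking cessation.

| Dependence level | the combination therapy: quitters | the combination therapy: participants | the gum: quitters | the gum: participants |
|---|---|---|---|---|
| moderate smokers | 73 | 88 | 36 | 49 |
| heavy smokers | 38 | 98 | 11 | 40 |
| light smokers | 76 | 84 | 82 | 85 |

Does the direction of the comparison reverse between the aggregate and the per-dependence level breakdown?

No

Moderate smokers: the combination therapy 73/88 = 83.0%, the gum 36/49 = 73.5% → the combination therapy
Heavy smokers: the combination therapy 38/98 = 38.8%, the gum 11/40 = 27.5% → the combination therapy
Light smokers: the combination therapy 76/84 = 90.5%, the gum 82/85 = 96.5% → the gum
Overall: the combination therapy 187/270 = 69.3%, the gum 129/174 = 74.1% → the gum
Neither sweeps: the combination therapy wins 2 of 3 groups, the gum wins 1. The gum wins overall but not every group — no Simpson reversal.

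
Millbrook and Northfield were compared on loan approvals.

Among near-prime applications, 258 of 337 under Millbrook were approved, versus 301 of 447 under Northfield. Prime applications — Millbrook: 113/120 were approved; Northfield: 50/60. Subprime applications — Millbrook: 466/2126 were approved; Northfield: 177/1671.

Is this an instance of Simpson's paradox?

No

Near-prime: Millbrook 258/337 = 76.6%, Northfield 301/447 = 67.3% → Millbrook
Prime: Millbrook 113/120 = 94.2%, Northfield 50/60 = 83.3% → Millbrook
Subprime: Millbrook 466/2126 = 21.9%, Northfield 177/1671 = 10.6% → Millbrook
Overall: Millbrook 837/2583 = 32.4%, Northfield 528/2178 = 24.2% → Millbrook
Millbrook wins overall and in every credit group — no reversal.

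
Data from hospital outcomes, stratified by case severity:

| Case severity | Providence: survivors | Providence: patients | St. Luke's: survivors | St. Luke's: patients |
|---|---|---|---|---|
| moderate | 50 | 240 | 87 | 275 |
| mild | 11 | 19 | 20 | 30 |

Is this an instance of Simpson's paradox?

Moderate: Providence 50/240 = 20.8%, St. Luke's 87/275 = 31.6% → St. Luke's
Mild: Providence 11/19 = 57.9%, St. Luke's 20/30 = 66.7% → St. Luke's
Overall: Providence 61/259 = 23.6%, St. Luke's 107/305 = 35.1% → St. Luke's
St. Luke's wins overall and in every case group — no reversal.

No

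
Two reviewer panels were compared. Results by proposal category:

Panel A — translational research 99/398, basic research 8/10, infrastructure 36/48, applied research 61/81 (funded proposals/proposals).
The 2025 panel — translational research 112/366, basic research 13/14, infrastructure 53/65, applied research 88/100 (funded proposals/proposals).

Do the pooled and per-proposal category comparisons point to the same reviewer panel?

Translational research: Panel A 99/398 = 24.9%, the 2025 panel 112/366 = 30.6% → the 2025 panel
Basic research: Panel A 8/10 = 80.0%, the 2025 panel 13/14 = 92.9% → the 2025 panel
Infrastructure: Panel A 36/48 = 75.0%, the 2025 panel 53/65 = 81.5% → the 2025 panel
Applied research: Panel A 61/81 = 75.3%, the 2025 panel 88/100 = 88.0% → the 2025 panel
Overall: Panel A 204/537 = 38.0%, the 2025 panel 266/545 = 48.8% → the 2025 panel
The 2025 panel wins overall and in every proposal group — no reversal.

Yes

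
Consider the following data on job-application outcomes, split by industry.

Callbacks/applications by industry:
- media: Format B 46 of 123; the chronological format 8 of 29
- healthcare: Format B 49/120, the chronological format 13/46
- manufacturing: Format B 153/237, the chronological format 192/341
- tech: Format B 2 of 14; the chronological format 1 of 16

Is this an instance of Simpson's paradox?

No

Media: Format B 46/123 = 37.4%, the chronological format 8/29 = 27.6% → Format B
Healthcare: Format B 49/120 = 40.8%, the chronological format 13/46 = 28.3% → Format B
Manufacturing: Format B 153/237 = 64.6%, the chronological format 192/341 = 56.3% → Format B
Tech: Format B 2/14 = 14.3%, the chronological format 1/16 = 6.2% → Format B
Overall: Format B 250/494 = 50.6%, the chronological format 214/432 = 49.5% → Format B
Format B wins overall and in every industry group — no reversal.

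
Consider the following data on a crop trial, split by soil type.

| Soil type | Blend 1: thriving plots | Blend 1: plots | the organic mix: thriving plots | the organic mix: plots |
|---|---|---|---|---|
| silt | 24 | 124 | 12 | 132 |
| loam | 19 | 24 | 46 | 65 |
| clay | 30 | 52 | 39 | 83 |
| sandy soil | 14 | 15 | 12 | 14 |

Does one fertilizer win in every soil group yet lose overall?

No

Silt: Blend 1 24/124 = 19.4%, the organic mix 12/132 = 9.1% → Blend 1
Loam: Blend 1 19/24 = 79.2%, the organic mix 46/65 = 70.8% → Blend 1
Clay: Blend 1 30/52 = 57.7%, the organic mix 39/83 = 47.0% → Blend 1
Sandy soil: Blend 1 14/15 = 93.3%, the organic mix 12/14 = 85.7% → Blend 1
Overall: Blend 1 87/215 = 40.5%, the organic mix 109/294 = 37.1% → Blend 1
Blend 1 wins overall and in every soil group — no reversal.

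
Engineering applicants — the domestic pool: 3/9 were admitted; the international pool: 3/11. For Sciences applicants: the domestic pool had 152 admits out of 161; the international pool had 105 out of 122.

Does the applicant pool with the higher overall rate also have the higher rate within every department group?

Yes

Engineering: the domestic pool 3/9 = 33.3%, the international pool 3/11 = 27.3% → the domestic pool
Sciences: the domestic pool 152/161 = 94.4%, the international pool 105/122 = 86.1% → the domestic pool
Overall: the domestic pool 155/170 = 91.2%, the international pool 108/133 = 81.2% → the domestic pool
The domestic pool wins overall and in every department group — no reversal.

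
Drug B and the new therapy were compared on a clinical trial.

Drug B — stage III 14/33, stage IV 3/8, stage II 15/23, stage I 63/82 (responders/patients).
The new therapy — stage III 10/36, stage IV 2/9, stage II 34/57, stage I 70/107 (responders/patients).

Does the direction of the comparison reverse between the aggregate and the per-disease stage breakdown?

Stage III: Drug B 14/33 = 42.4%, the new therapy 10/36 = 27.8% → Drug B
Stage IV: Drug B 3/8 = 37.5%, the new therapy 2/9 = 22.2% → Drug B
Stage II: Drug B 15/23 = 65.2%, the new therapy 34/57 = 59.6% → Drug B
Stage I: Drug B 63/82 = 76.8%, the new therapy 70/107 = 65.4% → Drug B
Overall: Drug B 95/146 = 65.1%, the new therapy 116/209 = 55.5% → Drug B
Drug B wins overall and in every disease group — no reversal.

No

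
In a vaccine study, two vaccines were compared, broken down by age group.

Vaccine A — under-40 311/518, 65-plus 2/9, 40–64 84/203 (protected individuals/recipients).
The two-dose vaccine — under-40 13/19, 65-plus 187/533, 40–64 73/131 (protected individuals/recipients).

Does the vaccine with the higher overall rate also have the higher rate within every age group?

Under-40: Vaccine A 311/518 = 60.0%, the two-dose vaccine 13/19 = 68.4% → the two-dose vaccine
65-plus: Vaccine A 2/9 = 22.2%, the two-dose vaccine 187/533 = 35.1% → the two-dose vaccine
40–64: Vaccine A 84/203 = 41.4%, the two-dose vaccine 73/131 = 55.7% → the two-dose vaccine
Overall: Vaccine A 397/730 = 54.4%, the two-dose vaccine 273/683 = 40.0% → Vaccine A
The two-dose vaccine wins each age group but Vaccine A wins overall — the comparison reverses. The two-dose vaccine's recipients skew toward 65-plus, which has a lower base rate.

No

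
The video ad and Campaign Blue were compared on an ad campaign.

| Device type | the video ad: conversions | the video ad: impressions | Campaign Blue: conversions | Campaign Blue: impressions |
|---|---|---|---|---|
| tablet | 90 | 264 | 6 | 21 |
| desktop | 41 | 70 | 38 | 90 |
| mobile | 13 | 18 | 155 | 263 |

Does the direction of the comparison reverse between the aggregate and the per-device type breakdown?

Tablet: the video ad 90/264 = 34.1%, Campaign Blue 6/21 = 28.6% → the video ad
Desktop: the video ad 41/70 = 58.6%, Campaign Blue 38/90 = 42.2% → the video ad
Mobile: the video ad 13/18 = 72.2%, Campaign Blue 155/263 = 58.9% → the video ad
Overall: the video ad 144/352 = 40.9%, Campaign Blue 199/374 = 53.2% → Campaign Blue
The video ad wins each device group but Campaign Blue wins overall — the comparison reverses. The video ad's impressions skew toward tablet, which has a lower base rate.

Yes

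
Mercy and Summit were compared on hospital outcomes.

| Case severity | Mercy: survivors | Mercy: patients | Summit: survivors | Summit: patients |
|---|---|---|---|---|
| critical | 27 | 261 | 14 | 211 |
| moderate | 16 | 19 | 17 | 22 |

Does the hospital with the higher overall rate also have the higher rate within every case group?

Critical: Mercy 27/261 = 10.3%, Summit 14/211 = 6.6% → Mercy
Moderate: Mercy 16/19 = 84.2%, Summit 17/22 = 77.3% → Mercy
Overall: Mercy 43/280 = 15.4%, Summit 31/233 = 13.3% → Mercy
Mercy wins overall and in every case group — no reversal.

Yes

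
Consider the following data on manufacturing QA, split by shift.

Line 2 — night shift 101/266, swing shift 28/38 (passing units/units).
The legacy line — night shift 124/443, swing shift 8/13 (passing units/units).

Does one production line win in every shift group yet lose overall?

Night shift: Line 2 101/266 = 38.0%, the legacy line 124/443 = 28.0% → Line 2
Swing shift: Line 2 28/38 = 73.7%, the legacy line 8/13 = 61.5% → Line 2
Overall: Line 2 129/304 = 42.4%, the legacy line 132/456 = 28.9% → Line 2
Line 2 wins overall and in every shift group — no reversal.

No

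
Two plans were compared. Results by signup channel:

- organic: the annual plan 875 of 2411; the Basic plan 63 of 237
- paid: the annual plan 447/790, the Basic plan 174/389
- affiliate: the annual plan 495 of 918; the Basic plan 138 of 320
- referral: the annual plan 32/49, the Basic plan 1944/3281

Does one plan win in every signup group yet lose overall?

Organic: the annual plan 875/2411 = 36.3%, the Basic plan 63/237 = 26.6% → the annual plan
Paid: the annual plan 447/790 = 56.6%, the Basic plan 174/389 = 44.7% → the annual plan
Affiliate: the annual plan 495/918 = 53.9%, the Basic plan 138/320 = 43.1% → the annual plan
Referral: the annual plan 32/49 = 65.3%, the Basic plan 1944/3281 = 59.3% → the annual plan
Overall: the annual plan 1849/4168 = 44.4%, the Basic plan 2319/4227 = 54.9% → the Basic plan
The annual plan wins each signup group but the Basic plan wins overall — the comparison reverses. The annual plan's customers skew toward organic, which has a lower base rate.

Yes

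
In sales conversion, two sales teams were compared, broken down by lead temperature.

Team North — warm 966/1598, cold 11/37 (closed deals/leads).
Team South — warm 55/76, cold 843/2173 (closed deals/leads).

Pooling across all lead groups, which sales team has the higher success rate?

Warm: Team North 966/1598 = 60.5%, Team South 55/76 = 72.4% → Team South
Cold: Team North 11/37 = 29.7%, Team South 843/2173 = 38.8% → Team South
Overall: Team North 977/1635 = 59.8%, Team South 898/2249 = 39.9% → Team North
(Team South wins every lead group but Team North wins overall — Team South's leads skew toward the low-rate cold group.)

Team North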